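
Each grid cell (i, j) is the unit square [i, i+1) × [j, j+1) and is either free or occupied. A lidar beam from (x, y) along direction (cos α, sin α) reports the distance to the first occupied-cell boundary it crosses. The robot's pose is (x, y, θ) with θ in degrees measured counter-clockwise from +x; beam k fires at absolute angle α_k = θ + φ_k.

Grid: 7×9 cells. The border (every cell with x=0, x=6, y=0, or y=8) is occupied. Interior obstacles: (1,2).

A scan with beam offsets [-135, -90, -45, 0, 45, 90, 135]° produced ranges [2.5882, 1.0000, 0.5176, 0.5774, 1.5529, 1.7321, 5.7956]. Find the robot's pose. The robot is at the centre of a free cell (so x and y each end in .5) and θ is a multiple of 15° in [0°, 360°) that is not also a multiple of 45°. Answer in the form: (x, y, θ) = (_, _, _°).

(x, y, θ) = (4.5, 1.5, 300°)

Candidates: 34 free-cell centres × 16 headings = 544 poses. Raycast each; keep the one whose scan matches to 4 dp.
  (3.5, 7.5, 330°): beam 2 = 5.0000 ≠ 1.0000 ✗
  (3.5, 5.5, 195°): beam 1 = 2.8868 ≠ 2.5882 ✗
  (3.5, 2.5, 165°): beam 1 = 2.8868 ≠ 2.5882 ✗
  …
  (4.5, 1.5, 300°): r_1=2.5882, r_2=1.0000, r_3=0.5176, r_4=0.5774, r_5=1.5529, r_6=1.7321, r_7=5.7956 — all match ✓
No second candidate reproduces the full scan.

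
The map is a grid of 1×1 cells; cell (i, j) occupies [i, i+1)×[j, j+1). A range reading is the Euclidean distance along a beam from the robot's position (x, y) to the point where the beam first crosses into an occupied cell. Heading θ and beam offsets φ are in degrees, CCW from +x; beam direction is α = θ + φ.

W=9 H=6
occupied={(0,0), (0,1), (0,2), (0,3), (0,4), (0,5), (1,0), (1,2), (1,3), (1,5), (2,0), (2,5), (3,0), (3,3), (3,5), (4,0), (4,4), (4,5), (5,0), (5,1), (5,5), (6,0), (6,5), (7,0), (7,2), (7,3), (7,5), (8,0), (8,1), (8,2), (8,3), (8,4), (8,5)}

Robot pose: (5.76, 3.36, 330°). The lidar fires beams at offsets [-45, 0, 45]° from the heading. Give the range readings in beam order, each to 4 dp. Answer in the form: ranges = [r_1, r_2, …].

beam 1: φ=-45°, α=285°
  d=(0.2588,-0.9659)  start (5,3)  tX=0.9273 tY=0.3727  stride 1/|dx|=3.8637 1/|dy|=1.0353
    cross y-line → (5,2), t=0.3727
    cross x-line → (6,2), t=0.9273
    cross y-line → (6,1), t=1.4080
    cross y-line → (6,0), t=2.4433 (wall)
  → r_1 = 2.4433
beam 2: φ=0°, α=330°
  d=(0.8660,-0.5000)  start (5,3)  tX=0.2771 tY=0.7200  stride 1/|dx|=1.1547 1/|dy|=2.0000
    cross x-line → (6,3), t=0.2771
    cross y-line → (6,2), t=0.7200
    cross x-line → (7,2), t=1.4318 (wall)
  → r_2 = 1.4318
beam 3: φ=45°, α=15°
  d=(0.9659,0.2588)  start (5,3)  tX=0.2485 tY=2.4728  stride 1/|dx|=1.0353 1/|dy|=3.8637
    cross x-line → (6,3), t=0.2485
    cross x-line → (7,3), t=1.2837 (wall)
  → r_3 = 1.2837

ranges = [2.4433, 1.4318, 1.2837]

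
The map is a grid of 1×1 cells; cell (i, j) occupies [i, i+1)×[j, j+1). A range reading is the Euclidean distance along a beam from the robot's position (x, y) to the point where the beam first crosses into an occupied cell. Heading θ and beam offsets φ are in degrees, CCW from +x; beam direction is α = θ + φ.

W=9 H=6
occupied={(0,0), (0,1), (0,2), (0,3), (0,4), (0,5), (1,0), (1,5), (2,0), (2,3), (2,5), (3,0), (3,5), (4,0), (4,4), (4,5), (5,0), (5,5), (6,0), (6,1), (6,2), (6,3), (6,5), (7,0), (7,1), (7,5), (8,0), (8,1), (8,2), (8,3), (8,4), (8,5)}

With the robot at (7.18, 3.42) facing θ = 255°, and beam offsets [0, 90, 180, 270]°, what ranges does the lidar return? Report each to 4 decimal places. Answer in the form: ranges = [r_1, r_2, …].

beam 1: φ=0°, α=255°
  direction (-0.2588, -0.9659); cell (7,3); t to first gridline: x 0.6955, y 0.4348 (then +3.8637 / +1.0353)
    (7,2) via y @ 0.4348
    (6,2) via x @ 0.6955  # hit
  → r_1 = 0.6955
beam 2: φ=90°, α=345°
  direction (0.9659, -0.2588); cell (7,3); t to first gridline: x 0.8489, y 1.6228 (then +1.0353 / +3.8637)
    (8,3) via x @ 0.8489  # hit
  → r_2 = 0.8489
beam 3: φ=180°, α=75°
  direction (0.2588, 0.9659); cell (7,3); t to first gridline: x 3.1682, y 0.6005 (then +3.8637 / +1.0353)
    (7,4) via y @ 0.6005
    (7,5) via y @ 1.6357  # hit
  → r_3 = 1.6357
beam 4: φ=270°, α=165°
  direction (-0.9659, 0.2588); cell (7,3); t to first gridline: x 0.1863, y 2.2409 (then +1.0353 / +3.8637)
    (6,3) via x @ 0.1863  # hit
  → r_4 = 0.1863

ranges = [0.6955, 0.8489, 1.6357, 0.1863]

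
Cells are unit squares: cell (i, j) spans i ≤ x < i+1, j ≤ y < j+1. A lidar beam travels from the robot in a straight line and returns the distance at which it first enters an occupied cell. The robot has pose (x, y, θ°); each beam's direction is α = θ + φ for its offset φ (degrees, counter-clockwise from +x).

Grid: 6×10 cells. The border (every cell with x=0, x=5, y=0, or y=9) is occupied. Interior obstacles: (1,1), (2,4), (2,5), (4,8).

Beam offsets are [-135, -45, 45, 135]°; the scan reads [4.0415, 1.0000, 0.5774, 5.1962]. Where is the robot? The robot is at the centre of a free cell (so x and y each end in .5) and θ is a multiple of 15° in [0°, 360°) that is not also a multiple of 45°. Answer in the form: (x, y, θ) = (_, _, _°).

Candidates: 28 free-cell centres × 16 headings = 448 poses. Raycast each; keep the one whose scan matches to 4 dp.
  (1.5, 5.5, 345°): beam 1 = 0.5774 ≠ 4.0415 ✗
  (2.5, 8.5, 120°): beam 1 = 1.5529 ≠ 4.0415 ✗
  (4.5, 6.5, 210°): beam 1 = 1.5529 ≠ 4.0415 ✗
  (1.5, 6.5, 330°): beam 1 = 0.5176 ≠ 4.0415 ✗
  …
  (4.5, 4.5, 345°): r_1=4.0415, r_2=1.0000, r_3=0.5774, r_4=5.1962 — all match ✓
Unique over the lattice → pose = (4.5, 4.5, 345°).

(x, y, θ) = (4.5, 4.5, 345°)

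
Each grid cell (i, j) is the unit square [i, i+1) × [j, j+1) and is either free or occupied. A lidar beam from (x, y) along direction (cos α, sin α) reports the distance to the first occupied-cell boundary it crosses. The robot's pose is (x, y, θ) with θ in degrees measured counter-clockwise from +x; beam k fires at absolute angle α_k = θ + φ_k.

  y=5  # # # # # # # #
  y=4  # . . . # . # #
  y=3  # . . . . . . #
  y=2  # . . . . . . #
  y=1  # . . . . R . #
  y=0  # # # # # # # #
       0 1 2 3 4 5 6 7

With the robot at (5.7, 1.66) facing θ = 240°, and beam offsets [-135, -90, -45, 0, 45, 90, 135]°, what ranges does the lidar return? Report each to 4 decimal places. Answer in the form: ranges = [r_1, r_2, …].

ranges = [2.7046, 5.4271, 2.5500, 0.7621, 0.6833, 1.3200, 1.3459]

beam 1: φ=-135°, α=105°
  dir = (cos 105°, sin 105°) = (-0.2588, 0.9659); from cell (5,1)
  next x-line at t=2.7046, next y-line at t=0.3520; Δt_x=3.8637, Δt_y=1.0353
    y: enter (5,2) at t=0.3520
    y: enter (5,3) at t=1.3873
    y: enter (5,4) at t=2.4225
    x: enter (4,4) at t=2.7046 ← occupied
  → r_1 = 2.7046
beam 2: φ=-90°, α=150°
  dir = (cos 150°, sin 150°) = (-0.8660, 0.5000); from cell (5,1)
  next x-line at t=0.8083, next y-line at t=0.6800; Δt_x=1.1547, Δt_y=2.0000
    y: enter (5,2) at t=0.6800
    x: enter (4,2) at t=0.8083
    x: enter (3,2) at t=1.9630
    y: enter (3,3) at t=2.6800
    x: enter (2,3) at t=3.1177
    x: enter (1,3) at t=4.2724
    y: enter (1,4) at t=4.6800
    x: enter (0,4) at t=5.4271 ← occupied
  → r_2 = 5.4271
beam 3: φ=-45°, α=195°
  dir = (cos 195°, sin 195°) = (-0.9659, -0.2588); from cell (5,1)
  next x-line at t=0.7247, next y-line at t=2.5500; Δt_x=1.0353, Δt_y=3.8637
    x: enter (4,1) at t=0.7247
    x: enter (3,1) at t=1.7600
    y: enter (3,0) at t=2.5500 ← occupied
  → r_3 = 2.5500
beam 4: φ=0°, α=240°
  dir = (cos 240°, sin 240°) = (-0.5000, -0.8660); from cell (5,1)
  next x-line at t=1.4000, next y-line at t=0.7621; Δt_x=2.0000, Δt_y=1.1547
    y: enter (5,0) at t=0.7621 ← occupied
  → r_4 = 0.7621
beam 5: φ=45°, α=285°
  dir = (cos 285°, sin 285°) = (0.2588, -0.9659); from cell (5,1)
  next x-line at t=1.1591, next y-line at t=0.6833; Δt_x=3.8637, Δt_y=1.0353
    y: enter (5,0) at t=0.6833 ← occupied
  → r_5 = 0.6833
beam 6: φ=90°, α=330°
  dir = (cos 330°, sin 330°) = (0.8660, -0.5000); from cell (5,1)
  next x-line at t=0.3464, next y-line at t=1.3200; Δt_x=1.1547, Δt_y=2.0000
    x: enter (6,1) at t=0.3464
    y: enter (6,0) at t=1.3200 ← occupied
  → r_6 = 1.3200
beam 7: φ=135°, α=15°
  dir = (cos 15°, sin 15°) = (0.9659, 0.2588); from cell (5,1)
  next x-line at t=0.3106, next y-line at t=1.3137; Δt_x=1.0353, Δt_y=3.8637
    x: enter (6,1) at t=0.3106
    y: enter (6,2) at t=1.3137
    x: enter (7,2) at t=1.3459 ← occupied
  → r_7 = 1.3459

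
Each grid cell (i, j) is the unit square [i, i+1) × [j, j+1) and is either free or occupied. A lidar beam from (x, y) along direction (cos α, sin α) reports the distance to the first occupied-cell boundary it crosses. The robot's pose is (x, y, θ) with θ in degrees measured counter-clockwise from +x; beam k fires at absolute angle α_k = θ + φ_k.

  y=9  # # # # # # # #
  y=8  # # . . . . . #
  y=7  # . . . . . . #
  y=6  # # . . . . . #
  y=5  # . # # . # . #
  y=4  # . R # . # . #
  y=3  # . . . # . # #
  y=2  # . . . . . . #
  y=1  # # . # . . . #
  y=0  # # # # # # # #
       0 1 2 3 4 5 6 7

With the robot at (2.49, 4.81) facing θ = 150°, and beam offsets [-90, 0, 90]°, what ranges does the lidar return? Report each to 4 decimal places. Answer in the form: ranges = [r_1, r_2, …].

ranges = [0.2194, 0.3800, 2.9800]

beam 1: φ=-90°, α=60°
  dir = (cos 60°, sin 60°) = (0.5000, 0.8660); from cell (2,4)
  next x-line at t=1.0200, next y-line at t=0.2194; Δt_x=2.0000, Δt_y=1.1547
    y: enter (2,5) at t=0.2194 ← occupied
  → r_1 = 0.2194
beam 2: φ=0°, α=150°
  dir = (cos 150°, sin 150°) = (-0.8660, 0.5000); from cell (2,4)
  next x-line at t=0.5658, next y-line at t=0.3800; Δt_x=1.1547, Δt_y=2.0000
    y: enter (2,5) at t=0.3800 ← occupied
  → r_2 = 0.3800
beam 3: φ=90°, α=240°
  dir = (cos 240°, sin 240°) = (-0.5000, -0.8660); from cell (2,4)
  next x-line at t=0.9800, next y-line at t=0.9353; Δt_x=2.0000, Δt_y=1.1547
    y: enter (2,3) at t=0.9353
    x: enter (1,3) at t=0.9800
    y: enter (1,2) at t=2.0900
    x: enter (0,2) at t=2.9800 ← occupied
  → r_3 = 2.9800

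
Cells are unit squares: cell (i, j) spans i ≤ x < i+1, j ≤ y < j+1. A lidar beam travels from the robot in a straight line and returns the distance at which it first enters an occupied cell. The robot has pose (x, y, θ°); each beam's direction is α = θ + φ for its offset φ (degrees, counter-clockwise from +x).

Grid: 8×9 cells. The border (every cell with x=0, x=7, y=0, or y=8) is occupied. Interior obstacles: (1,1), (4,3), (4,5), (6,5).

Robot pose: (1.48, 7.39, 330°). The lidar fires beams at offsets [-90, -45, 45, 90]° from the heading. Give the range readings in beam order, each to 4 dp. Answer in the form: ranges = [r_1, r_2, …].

ranges = [0.9600, 6.6154, 2.3569, 0.7044]

beam 1: φ=-90°, α=240°
  direction (-0.5000, -0.8660); cell (1,7); t to first gridline: x 0.9600, y 0.4503 (then +2.0000 / +1.1547)
    (1,6) via y @ 0.4503
    (0,6) via x @ 0.9600  # hit
  → r_1 = 0.9600
beam 2: φ=-45°, α=285°
  direction (0.2588, -0.9659); cell (1,7); t to first gridline: x 2.0091, y 0.4038 (then +3.8637 / +1.0353)
    (1,6) via y @ 0.4038
    (1,5) via y @ 1.4390
    (2,5) via x @ 2.0091
    (2,4) via y @ 2.4743
    (2,3) via y @ 3.5096
    (2,2) via y @ 4.5449
    (2,1) via y @ 5.5801
    (3,1) via x @ 5.8728
    (3,0) via y @ 6.6154  # hit
  → r_2 = 6.6154
beam 3: φ=45°, α=15°
  direction (0.9659, 0.2588); cell (1,7); t to first gridline: x 0.5383, y 2.3569 (then +1.0353 / +3.8637)
    (2,7) via x @ 0.5383
    (3,7) via x @ 1.5736
    (3,8) via y @ 2.3569  # hit
  → r_3 = 2.3569
beam 4: φ=90°, α=60°
  direction (0.5000, 0.8660); cell (1,7); t to first gridline: x 1.0400, y 0.7044 (then +2.0000 / +1.1547)
    (1,8) via y @ 0.7044  # hit
  → r_4 = 0.7044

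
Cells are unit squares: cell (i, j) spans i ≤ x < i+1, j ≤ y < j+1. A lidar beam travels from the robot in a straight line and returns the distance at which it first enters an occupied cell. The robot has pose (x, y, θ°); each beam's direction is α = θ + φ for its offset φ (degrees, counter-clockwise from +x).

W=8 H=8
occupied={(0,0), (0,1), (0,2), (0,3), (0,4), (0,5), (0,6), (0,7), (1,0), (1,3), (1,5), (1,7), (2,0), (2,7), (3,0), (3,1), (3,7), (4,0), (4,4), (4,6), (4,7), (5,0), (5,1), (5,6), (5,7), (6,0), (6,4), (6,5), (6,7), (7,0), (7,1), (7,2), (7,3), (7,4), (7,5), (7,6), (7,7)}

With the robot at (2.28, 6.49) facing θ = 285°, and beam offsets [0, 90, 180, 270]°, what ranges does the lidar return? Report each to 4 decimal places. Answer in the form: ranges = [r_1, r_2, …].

beam 1: φ=0°, α=285°
  cosα=0.2588 sinα=-0.9659 | (2,6) | tMaxX 2.7819 tMaxY 0.5073 | tΔX 3.8637 tΔY 1.0353
    t=0.5073 [y] (2,5)
    t=1.5426 [y] (2,4)
    t=2.5778 [y] (2,3)
    t=2.7819 [x] (3,3)
    t=3.6131 [y] (3,2)
    t=4.6484 [y] (3,1) — stop
  → r_1 = 4.6484
beam 2: φ=90°, α=15°
  cosα=0.9659 sinα=0.2588 | (2,6) | tMaxX 0.7454 tMaxY 1.9705 | tΔX 1.0353 tΔY 3.8637
    t=0.7454 [x] (3,6)
    t=1.7807 [x] (4,6) — stop
  → r_2 = 1.7807
beam 3: φ=180°, α=105°
  cosα=-0.2588 sinα=0.9659 | (2,6) | tMaxX 1.0818 tMaxY 0.5280 | tΔX 3.8637 tΔY 1.0353
    t=0.5280 [y] (2,7) — stop
  → r_3 = 0.5280
beam 4: φ=270°, α=195°
  cosα=-0.9659 sinα=-0.2588 | (2,6) | tMaxX 0.2899 tMaxY 1.8932 | tΔX 1.0353 tΔY 3.8637
    t=0.2899 [x] (1,6)
    t=1.3252 [x] (0,6) — stop
  → r_4 = 1.3252

ranges = [4.6484, 1.7807, 0.5280, 1.3252]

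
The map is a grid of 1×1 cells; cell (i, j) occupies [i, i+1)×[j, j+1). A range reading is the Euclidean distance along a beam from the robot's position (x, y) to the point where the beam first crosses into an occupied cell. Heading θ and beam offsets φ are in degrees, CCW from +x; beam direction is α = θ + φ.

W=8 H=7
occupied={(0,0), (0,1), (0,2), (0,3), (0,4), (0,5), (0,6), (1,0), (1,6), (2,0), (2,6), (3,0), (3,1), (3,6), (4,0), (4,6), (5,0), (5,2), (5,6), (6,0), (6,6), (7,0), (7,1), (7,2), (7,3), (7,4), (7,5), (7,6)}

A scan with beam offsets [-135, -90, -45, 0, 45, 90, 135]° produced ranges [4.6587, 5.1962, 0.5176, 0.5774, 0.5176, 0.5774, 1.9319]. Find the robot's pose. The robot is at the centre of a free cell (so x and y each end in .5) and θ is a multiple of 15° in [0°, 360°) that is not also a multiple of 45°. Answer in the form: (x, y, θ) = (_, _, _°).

(x, y, θ) = (4.5, 1.5, 210°)

The pose lattice has 28·16 = 448 candidates. Test each by forward raycasting.
  (3.5, 2.5, 60°): beam 1 = 0.5176 ≠ 4.6587 ✗
  (1.5, 2.5, 300°): beam 1 = 0.5176 ≠ 4.6587 ✗
  (2.5, 3.5, 15°): beam 1 = 2.8868 ≠ 4.6587 ✗
  (1.5, 1.5, 345°): beam 1 = 0.5774 ≠ 4.6587 ✗
  …
  (4.5, 1.5, 210°): r_1=4.6587, r_2=5.1962, r_3=0.5176, r_4=0.5774, r_5=0.5176, r_6=0.5774, r_7=1.9319 — all match ✓
No second candidate reproduces the full scan.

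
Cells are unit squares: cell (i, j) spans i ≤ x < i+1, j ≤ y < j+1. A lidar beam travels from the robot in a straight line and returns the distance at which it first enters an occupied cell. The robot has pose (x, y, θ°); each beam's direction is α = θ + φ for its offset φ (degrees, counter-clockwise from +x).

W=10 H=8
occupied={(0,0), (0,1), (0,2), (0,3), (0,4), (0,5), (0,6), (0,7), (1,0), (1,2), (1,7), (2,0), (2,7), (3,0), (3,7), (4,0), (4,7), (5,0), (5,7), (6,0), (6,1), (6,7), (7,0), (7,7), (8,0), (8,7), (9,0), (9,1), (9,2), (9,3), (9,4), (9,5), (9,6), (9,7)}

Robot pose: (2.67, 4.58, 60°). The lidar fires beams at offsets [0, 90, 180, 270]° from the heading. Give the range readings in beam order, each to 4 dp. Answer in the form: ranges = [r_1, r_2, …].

ranges = [2.7944, 1.9283, 1.8244, 7.1600]

beam 1: φ=0°, α=60°
  direction (0.5000, 0.8660); cell (2,4); t to first gridline: x 0.6600, y 0.4850 (then +2.0000 / +1.1547)
    (2,5) via y @ 0.4850
    (3,5) via x @ 0.6600
    (3,6) via y @ 1.6397
    (4,6) via x @ 2.6600
    (4,7) via y @ 2.7944  # hit
  → r_1 = 2.7944
beam 2: φ=90°, α=150°
  direction (-0.8660, 0.5000); cell (2,4); t to first gridline: x 0.7736, y 0.8400 (then +1.1547 / +2.0000)
    (1,4) via x @ 0.7736
    (1,5) via y @ 0.8400
    (0,5) via x @ 1.9283  # hit
  → r_2 = 1.9283
beam 3: φ=180°, α=240°
  direction (-0.5000, -0.8660); cell (2,4); t to first gridline: x 1.3400, y 0.6697 (then +2.0000 / +1.1547)
    (2,3) via y @ 0.6697
    (1,3) via x @ 1.3400
    (1,2) via y @ 1.8244  # hit
  → r_3 = 1.8244
beam 4: φ=270°, α=330°
  direction (0.8660, -0.5000); cell (2,4); t to first gridline: x 0.3811, y 1.1600 (then +1.1547 / +2.0000)
    (3,4) via x @ 0.3811
    (3,3) via y @ 1.1600
    (4,3) via x @ 1.5358
    (5,3) via x @ 2.6905
    (5,2) via y @ 3.1600
    (6,2) via x @ 3.8452
    (7,2) via x @ 4.9999
    (7,1) via y @ 5.1600
    (8,1) via x @ 6.1546
    (8,0) via y @ 7.1600  # hit
  → r_4 = 7.1600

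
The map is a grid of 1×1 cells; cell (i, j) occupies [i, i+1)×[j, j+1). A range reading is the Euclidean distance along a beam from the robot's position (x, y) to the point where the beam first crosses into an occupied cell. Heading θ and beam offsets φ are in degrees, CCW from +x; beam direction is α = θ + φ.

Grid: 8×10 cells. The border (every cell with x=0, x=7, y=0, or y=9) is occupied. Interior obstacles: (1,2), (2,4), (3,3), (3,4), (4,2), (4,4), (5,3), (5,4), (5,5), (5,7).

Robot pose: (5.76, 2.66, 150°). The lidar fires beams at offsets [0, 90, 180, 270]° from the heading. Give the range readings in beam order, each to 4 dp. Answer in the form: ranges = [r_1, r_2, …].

beam 1: φ=0°, α=150°
  dir = (cos 150°, sin 150°) = (-0.8660, 0.5000); from cell (5,2)
  next x-line at t=0.8776, next y-line at t=0.6800; Δt_x=1.1547, Δt_y=2.0000
    y: enter (5,3) at t=0.6800 ← occupied
  → r_1 = 0.6800
beam 2: φ=90°, α=240°
  dir = (cos 240°, sin 240°) = (-0.5000, -0.8660); from cell (5,2)
  next x-line at t=1.5200, next y-line at t=0.7621; Δt_x=2.0000, Δt_y=1.1547
    y: enter (5,1) at t=0.7621
    x: enter (4,1) at t=1.5200
    y: enter (4,0) at t=1.9168 ← occupied
  → r_2 = 1.9168
beam 3: φ=180°, α=330°
  dir = (cos 330°, sin 330°) = (0.8660, -0.5000); from cell (5,2)
  next x-line at t=0.2771, next y-line at t=1.3200; Δt_x=1.1547, Δt_y=2.0000
    x: enter (6,2) at t=0.2771
    y: enter (6,1) at t=1.3200
    x: enter (7,1) at t=1.4318 ← occupied
  → r_3 = 1.4318
beam 4: φ=270°, α=60°
  dir = (cos 60°, sin 60°) = (0.5000, 0.8660); from cell (5,2)
  next x-line at t=0.4800, next y-line at t=0.3926; Δt_x=2.0000, Δt_y=1.1547
    y: enter (5,3) at t=0.3926 ← occupied
  → r_4 = 0.3926

ranges = [0.6800, 1.9168, 1.4318, 0.3926]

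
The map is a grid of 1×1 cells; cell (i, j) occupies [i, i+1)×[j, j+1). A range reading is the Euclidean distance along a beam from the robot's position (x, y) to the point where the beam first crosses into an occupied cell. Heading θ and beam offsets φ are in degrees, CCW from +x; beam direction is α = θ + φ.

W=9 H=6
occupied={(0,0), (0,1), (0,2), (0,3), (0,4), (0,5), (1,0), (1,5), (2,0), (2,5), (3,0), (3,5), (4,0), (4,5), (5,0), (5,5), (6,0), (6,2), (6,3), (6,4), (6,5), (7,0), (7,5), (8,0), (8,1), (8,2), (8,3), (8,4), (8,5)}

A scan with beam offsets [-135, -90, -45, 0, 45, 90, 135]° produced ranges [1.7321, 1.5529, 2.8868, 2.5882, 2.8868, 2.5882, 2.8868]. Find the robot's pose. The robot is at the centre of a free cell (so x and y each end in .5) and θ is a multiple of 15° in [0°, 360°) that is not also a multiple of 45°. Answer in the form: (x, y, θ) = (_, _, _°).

The pose lattice has 25·16 = 400 candidates. Test each by forward raycasting.
  (2.5, 2.5, 330°): beam 1 = 1.5529 ≠ 1.7321 ✗
  (2.5, 2.5, 15°): beam 3 = 3.0000 ≠ 2.8868 ✗
  (4.5, 4.5, 150°): beam 1 = 1.5529 ≠ 1.7321 ✗
  (4.5, 4.5, 345°): beam 1 = 4.0415 ≠ 1.7321 ✗
  …
  (3.5, 3.5, 195°): r_1=1.7321, r_2=1.5529, r_3=2.8868, r_4=2.5882, r_5=2.8868, r_6=2.5882, r_7=2.8868 — all match ✓
No second candidate reproduces the full scan.

(x, y, θ) = (3.5, 3.5, 195°)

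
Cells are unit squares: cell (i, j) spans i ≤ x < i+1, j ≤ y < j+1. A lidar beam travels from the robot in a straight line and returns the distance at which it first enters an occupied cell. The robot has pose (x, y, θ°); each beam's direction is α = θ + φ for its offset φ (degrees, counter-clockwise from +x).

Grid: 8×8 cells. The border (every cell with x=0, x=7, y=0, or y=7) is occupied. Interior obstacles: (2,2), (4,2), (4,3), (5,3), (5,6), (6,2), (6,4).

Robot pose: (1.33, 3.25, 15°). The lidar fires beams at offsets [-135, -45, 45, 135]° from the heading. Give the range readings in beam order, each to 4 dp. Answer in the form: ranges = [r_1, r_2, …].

ranges = [0.6600, 0.7736, 4.3301, 0.3811]

beam 1: φ=-135°, α=240°
  cosα=-0.5000 sinα=-0.8660 | (1,3) | tMaxX 0.6600 tMaxY 0.2887 | tΔX 2.0000 tΔY 1.1547
    t=0.2887 [y] (1,2)
    t=0.6600 [x] (0,2) — stop
  → r_1 = 0.6600
beam 2: φ=-45°, α=330°
  cosα=0.8660 sinα=-0.5000 | (1,3) | tMaxX 0.7736 tMaxY 0.5000 | tΔX 1.1547 tΔY 2.0000
    t=0.5000 [y] (1,2)
    t=0.7736 [x] (2,2) — stop
  → r_2 = 0.7736
beam 3: φ=45°, α=60°
  cosα=0.5000 sinα=0.8660 | (1,3) | tMaxX 1.3400 tMaxY 0.8660 | tΔX 2.0000 tΔY 1.1547
    t=0.8660 [y] (1,4)
    t=1.3400 [x] (2,4)
    t=2.0207 [y] (2,5)
    t=3.1754 [y] (2,6)
    t=3.3400 [x] (3,6)
    t=4.3301 [y] (3,7) — stop
  → r_3 = 4.3301
beam 4: φ=135°, α=150°
  cosα=-0.8660 sinα=0.5000 | (1,3) | tMaxX 0.3811 tMaxY 1.5000 | tΔX 1.1547 tΔY 2.0000
    t=0.3811 [x] (0,3) — stop
  → r_4 = 0.3811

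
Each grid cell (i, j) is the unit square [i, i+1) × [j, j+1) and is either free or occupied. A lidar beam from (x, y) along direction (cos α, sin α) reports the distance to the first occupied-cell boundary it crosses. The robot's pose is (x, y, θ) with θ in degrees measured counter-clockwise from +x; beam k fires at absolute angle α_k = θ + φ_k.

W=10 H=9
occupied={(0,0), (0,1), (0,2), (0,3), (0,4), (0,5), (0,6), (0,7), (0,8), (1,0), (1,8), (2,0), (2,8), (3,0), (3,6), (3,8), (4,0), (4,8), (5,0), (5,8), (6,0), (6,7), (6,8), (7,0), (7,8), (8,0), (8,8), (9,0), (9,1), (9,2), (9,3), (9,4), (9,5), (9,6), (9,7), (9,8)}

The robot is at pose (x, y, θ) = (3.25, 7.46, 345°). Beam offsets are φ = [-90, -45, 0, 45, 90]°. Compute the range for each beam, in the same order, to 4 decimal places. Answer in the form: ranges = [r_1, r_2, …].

ranges = [0.4762, 0.5312, 5.9528, 1.0800, 0.5590]

beam 1: φ=-90°, α=255°
  direction (-0.2588, -0.9659); cell (3,7); t to first gridline: x 0.9659, y 0.4762 (then +3.8637 / +1.0353)
    (3,6) via y @ 0.4762  # hit
  → r_1 = 0.4762
beam 2: φ=-45°, α=300°
  direction (0.5000, -0.8660); cell (3,7); t to first gridline: x 1.5000, y 0.5312 (then +2.0000 / +1.1547)
    (3,6) via y @ 0.5312  # hit
  → r_2 = 0.5312
beam 3: φ=0°, α=345°
  direction (0.9659, -0.2588); cell (3,7); t to first gridline: x 0.7765, y 1.7773 (then +1.0353 / +3.8637)
    (4,7) via x @ 0.7765
    (4,6) via y @ 1.7773
    (5,6) via x @ 1.8117
    (6,6) via x @ 2.8470
    (7,6) via x @ 3.8823
    (8,6) via x @ 4.9176
    (8,5) via y @ 5.6410
    (9,5) via x @ 5.9528  # hit
  → r_3 = 5.9528
beam 4: φ=45°, α=30°
  direction (0.8660, 0.5000); cell (3,7); t to first gridline: x 0.8660, y 1.0800 (then +1.1547 / +2.0000)
    (4,7) via x @ 0.8660
    (4,8) via y @ 1.0800  # hit
  → r_4 = 1.0800
beam 5: φ=90°, α=75°
  direction (0.2588, 0.9659); cell (3,7); t to first gridline: x 2.8978, y 0.5590 (then +3.8637 / +1.0353)
    (3,8) via y @ 0.5590  # hit
  → r_5 = 0.5590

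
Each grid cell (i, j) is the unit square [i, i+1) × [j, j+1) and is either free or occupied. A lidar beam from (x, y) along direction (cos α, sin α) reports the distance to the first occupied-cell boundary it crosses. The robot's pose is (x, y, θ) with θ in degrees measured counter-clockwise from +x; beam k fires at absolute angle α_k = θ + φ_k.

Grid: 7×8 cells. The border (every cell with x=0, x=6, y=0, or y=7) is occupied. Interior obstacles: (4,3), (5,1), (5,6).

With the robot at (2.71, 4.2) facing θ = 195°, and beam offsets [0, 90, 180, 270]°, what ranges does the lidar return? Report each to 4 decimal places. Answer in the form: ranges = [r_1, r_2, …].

beam 1: φ=0°, α=195°
  dir = (cos 195°, sin 195°) = (-0.9659, -0.2588); from cell (2,4)
  next x-line at t=0.7350, next y-line at t=0.7727; Δt_x=1.0353, Δt_y=3.8637
    x: enter (1,4) at t=0.7350
    y: enter (1,3) at t=0.7727
    x: enter (0,3) at t=1.7703 ← occupied
  → r_1 = 1.7703
beam 2: φ=90°, α=285°
  dir = (cos 285°, sin 285°) = (0.2588, -0.9659); from cell (2,4)
  next x-line at t=1.1205, next y-line at t=0.2071; Δt_x=3.8637, Δt_y=1.0353
    y: enter (2,3) at t=0.2071
    x: enter (3,3) at t=1.1205
    y: enter (3,2) at t=1.2423
    y: enter (3,1) at t=2.2776
    y: enter (3,0) at t=3.3129 ← occupied
  → r_2 = 3.3129
beam 3: φ=180°, α=15°
  dir = (cos 15°, sin 15°) = (0.9659, 0.2588); from cell (2,4)
  next x-line at t=0.3002, next y-line at t=3.0910; Δt_x=1.0353, Δt_y=3.8637
    x: enter (3,4) at t=0.3002
    x: enter (4,4) at t=1.3355
    x: enter (5,4) at t=2.3708
    y: enter (5,5) at t=3.0910
    x: enter (6,5) at t=3.4061 ← occupied
  → r_3 = 3.4061
beam 4: φ=270°, α=105°
  dir = (cos 105°, sin 105°) = (-0.2588, 0.9659); from cell (2,4)
  next x-line at t=2.7432, next y-line at t=0.8282; Δt_x=3.8637, Δt_y=1.0353
    y: enter (2,5) at t=0.8282
    y: enter (2,6) at t=1.8635
    x: enter (1,6) at t=2.7432
    y: enter (1,7) at t=2.8988 ← occupied
  → r_4 = 2.8988

ranges = [1.7703, 3.3129, 3.4061, 2.8988]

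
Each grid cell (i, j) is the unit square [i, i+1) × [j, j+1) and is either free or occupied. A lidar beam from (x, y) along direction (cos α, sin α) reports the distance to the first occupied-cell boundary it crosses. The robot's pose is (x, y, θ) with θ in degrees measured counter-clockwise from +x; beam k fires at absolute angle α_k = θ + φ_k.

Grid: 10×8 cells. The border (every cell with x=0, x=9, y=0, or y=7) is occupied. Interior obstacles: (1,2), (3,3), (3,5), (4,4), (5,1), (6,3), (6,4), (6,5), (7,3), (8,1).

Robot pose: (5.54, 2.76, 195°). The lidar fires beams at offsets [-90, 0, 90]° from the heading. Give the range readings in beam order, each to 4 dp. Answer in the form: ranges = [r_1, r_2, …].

beam 1: φ=-90°, α=105°
  cosα=-0.2588 sinα=0.9659 | (5,2) | tMaxX 2.0864 tMaxY 0.2485 | tΔX 3.8637 tΔY 1.0353
    t=0.2485 [y] (5,3)
    t=1.2837 [y] (5,4)
    t=2.0864 [x] (4,4) — stop
  → r_1 = 2.0864
beam 2: φ=0°, α=195°
  cosα=-0.9659 sinα=-0.2588 | (5,2) | tMaxX 0.5590 tMaxY 2.9364 | tΔX 1.0353 tΔY 3.8637
    t=0.5590 [x] (4,2)
    t=1.5943 [x] (3,2)
    t=2.6296 [x] (2,2)
    t=2.9364 [y] (2,1)
    t=3.6649 [x] (1,1)
    t=4.7002 [x] (0,1) — stop
  → r_2 = 4.7002
beam 3: φ=90°, α=285°
  cosα=0.2588 sinα=-0.9659 | (5,2) | tMaxX 1.7773 tMaxY 0.7868 | tΔX 3.8637 tΔY 1.0353
    t=0.7868 [y] (5,1) — stop
  → r_3 = 0.7868

ranges = [2.0864, 4.7002, 0.7868]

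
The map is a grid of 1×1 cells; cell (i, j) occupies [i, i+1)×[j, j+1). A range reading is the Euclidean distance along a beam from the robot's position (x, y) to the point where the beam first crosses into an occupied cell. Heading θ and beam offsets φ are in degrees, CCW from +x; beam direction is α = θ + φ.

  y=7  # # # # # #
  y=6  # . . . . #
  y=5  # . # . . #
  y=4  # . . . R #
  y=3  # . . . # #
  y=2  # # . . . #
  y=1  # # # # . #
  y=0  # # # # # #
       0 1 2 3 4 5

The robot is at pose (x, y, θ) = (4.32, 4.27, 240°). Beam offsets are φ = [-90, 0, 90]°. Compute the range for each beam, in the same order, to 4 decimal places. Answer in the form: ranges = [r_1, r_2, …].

beam 1: φ=-90°, α=150°
  direction (-0.8660, 0.5000); cell (4,4); t to first gridline: x 0.3695, y 1.4600 (then +1.1547 / +2.0000)
    (3,4) via x @ 0.3695
    (3,5) via y @ 1.4600
    (2,5) via x @ 1.5242  # hit
  → r_1 = 1.5242
beam 2: φ=0°, α=240°
  direction (-0.5000, -0.8660); cell (4,4); t to first gridline: x 0.6400, y 0.3118 (then +2.0000 / +1.1547)
    (4,3) via y @ 0.3118  # hit
  → r_2 = 0.3118
beam 3: φ=90°, α=330°
  direction (0.8660, -0.5000); cell (4,4); t to first gridline: x 0.7852, y 0.5400 (then +1.1547 / +2.0000)
    (4,3) via y @ 0.5400  # hit
  → r_3 = 0.5400

ranges = [1.5242, 0.3118, 0.5400]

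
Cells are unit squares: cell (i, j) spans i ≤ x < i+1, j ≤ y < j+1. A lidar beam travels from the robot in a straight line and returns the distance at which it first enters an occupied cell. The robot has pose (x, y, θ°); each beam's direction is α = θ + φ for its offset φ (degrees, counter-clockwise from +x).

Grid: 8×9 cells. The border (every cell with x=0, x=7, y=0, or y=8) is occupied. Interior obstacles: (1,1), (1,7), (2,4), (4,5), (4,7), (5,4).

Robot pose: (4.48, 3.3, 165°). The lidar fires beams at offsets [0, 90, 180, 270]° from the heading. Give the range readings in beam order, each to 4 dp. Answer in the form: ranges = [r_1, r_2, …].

beam 1: φ=0°, α=165°
  cosα=-0.9659 sinα=0.2588 | (4,3) | tMaxX 0.4969 tMaxY 2.7046 | tΔX 1.0353 tΔY 3.8637
    t=0.4969 [x] (3,3)
    t=1.5322 [x] (2,3)
    t=2.5675 [x] (1,3)
    t=2.7046 [y] (1,4)
    t=3.6028 [x] (0,4) — stop
  → r_1 = 3.6028
beam 2: φ=90°, α=255°
  cosα=-0.2588 sinα=-0.9659 | (4,3) | tMaxX 1.8546 tMaxY 0.3106 | tΔX 3.8637 tΔY 1.0353
    t=0.3106 [y] (4,2)
    t=1.3459 [y] (4,1)
    t=1.8546 [x] (3,1)
    t=2.3811 [y] (3,0) — stop
  → r_2 = 2.3811
beam 3: φ=180°, α=345°
  cosα=0.9659 sinα=-0.2588 | (4,3) | tMaxX 0.5383 tMaxY 1.1591 | tΔX 1.0353 tΔY 3.8637
    t=0.5383 [x] (5,3)
    t=1.1591 [y] (5,2)
    t=1.5736 [x] (6,2)
    t=2.6089 [x] (7,2) — stop
  → r_3 = 2.6089
beam 4: φ=270°, α=75°
  cosα=0.2588 sinα=0.9659 | (4,3) | tMaxX 2.0091 tMaxY 0.7247 | tΔX 3.8637 tΔY 1.0353
    t=0.7247 [y] (4,4)
    t=1.7600 [y] (4,5) — stop
  → r_4 = 1.7600

ranges = [3.6028, 2.3811, 2.6089, 1.7600]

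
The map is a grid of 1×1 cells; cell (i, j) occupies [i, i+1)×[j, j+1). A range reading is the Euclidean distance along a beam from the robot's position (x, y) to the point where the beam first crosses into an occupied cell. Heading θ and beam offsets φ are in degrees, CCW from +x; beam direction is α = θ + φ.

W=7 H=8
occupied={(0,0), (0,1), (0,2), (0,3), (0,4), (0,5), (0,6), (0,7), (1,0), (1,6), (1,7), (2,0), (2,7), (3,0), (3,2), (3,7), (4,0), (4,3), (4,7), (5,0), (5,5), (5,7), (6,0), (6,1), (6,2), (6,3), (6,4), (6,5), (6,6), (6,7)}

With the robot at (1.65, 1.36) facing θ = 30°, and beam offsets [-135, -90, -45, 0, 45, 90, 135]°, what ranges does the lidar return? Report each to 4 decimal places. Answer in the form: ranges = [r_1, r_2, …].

beam 1: φ=-135°, α=255°
  direction (-0.2588, -0.9659); cell (1,1); t to first gridline: x 2.5114, y 0.3727 (then +3.8637 / +1.0353)
    (1,0) via y @ 0.3727  # hit
  → r_1 = 0.3727
beam 2: φ=-90°, α=300°
  direction (0.5000, -0.8660); cell (1,1); t to first gridline: x 0.7000, y 0.4157 (then +2.0000 / +1.1547)
    (1,0) via y @ 0.4157  # hit
  → r_2 = 0.4157
beam 3: φ=-45°, α=345°
  direction (0.9659, -0.2588); cell (1,1); t to first gridline: x 0.3623, y 1.3909 (then +1.0353 / +3.8637)
    (2,1) via x @ 0.3623
    (2,0) via y @ 1.3909  # hit
  → r_3 = 1.3909
beam 4: φ=0°, α=30°
  direction (0.8660, 0.5000); cell (1,1); t to first gridline: x 0.4041, y 1.2800 (then +1.1547 / +2.0000)
    (2,1) via x @ 0.4041
    (2,2) via y @ 1.2800
    (3,2) via x @ 1.5588  # hit
  → r_4 = 1.5588
beam 5: φ=45°, α=75°
  direction (0.2588, 0.9659); cell (1,1); t to first gridline: x 1.3523, y 0.6626 (then +3.8637 / +1.0353)
    (1,2) via y @ 0.6626
    (2,2) via x @ 1.3523
    (2,3) via y @ 1.6979
    (2,4) via y @ 2.7331
    (2,5) via y @ 3.7684
    (2,6) via y @ 4.8037
    (3,6) via x @ 5.2160
    (3,7) via y @ 5.8390  # hit
  → r_5 = 5.8390
beam 6: φ=90°, α=120°
  direction (-0.5000, 0.8660); cell (1,1); t to first gridline: x 1.3000, y 0.7390 (then +2.0000 / +1.1547)
    (1,2) via y @ 0.7390
    (0,2) via x @ 1.3000  # hit
  → r_6 = 1.3000
beam 7: φ=135°, α=165°
  direction (-0.9659, 0.2588); cell (1,1); t to first gridline: x 0.6729, y 2.4728 (then +1.0353 / +3.8637)
    (0,1) via x @ 0.6729  # hit
  → r_7 = 0.6729

ranges = [0.3727, 0.4157, 1.3909, 1.5588, 5.8390, 1.3000, 0.6729]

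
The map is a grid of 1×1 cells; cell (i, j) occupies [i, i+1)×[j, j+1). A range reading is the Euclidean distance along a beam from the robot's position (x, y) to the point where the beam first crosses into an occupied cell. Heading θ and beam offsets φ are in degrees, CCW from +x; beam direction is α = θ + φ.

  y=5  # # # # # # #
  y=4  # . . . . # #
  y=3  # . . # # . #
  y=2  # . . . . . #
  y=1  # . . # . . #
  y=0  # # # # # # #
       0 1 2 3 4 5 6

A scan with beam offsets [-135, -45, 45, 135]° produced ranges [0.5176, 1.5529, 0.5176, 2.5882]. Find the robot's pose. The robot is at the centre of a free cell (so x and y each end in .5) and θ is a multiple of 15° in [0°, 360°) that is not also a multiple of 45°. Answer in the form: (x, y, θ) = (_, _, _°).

Enumerate (i+0.5, j+0.5, θ) over the 16 free cells and 16 admissible headings. For each, cast all 4 beams and compare to the given ranges.
  (2.5, 1.5, 60°): beam 2 = 0.5176 ≠ 1.5529 ✗
  (4.5, 2.5, 105°): beam 1 = 1.7321 ≠ 0.5176 ✗
  (4.5, 2.5, 285°): beam 1 = 1.0000 ≠ 0.5176 ✗
  (1.5, 4.5, 345°): beam 1 = 0.5774 ≠ 0.5176 ✗
  (4.5, 1.5, 210°): beam 1 = 1.5529 ≠ 0.5176 ✗
  …
  (3.5, 4.5, 60°): r_1=0.5176, r_2=1.5529, r_3=0.5176, r_4=2.5882 — all match ✓
Only this pose fits every beam.

(x, y, θ) = (3.5, 4.5, 60°)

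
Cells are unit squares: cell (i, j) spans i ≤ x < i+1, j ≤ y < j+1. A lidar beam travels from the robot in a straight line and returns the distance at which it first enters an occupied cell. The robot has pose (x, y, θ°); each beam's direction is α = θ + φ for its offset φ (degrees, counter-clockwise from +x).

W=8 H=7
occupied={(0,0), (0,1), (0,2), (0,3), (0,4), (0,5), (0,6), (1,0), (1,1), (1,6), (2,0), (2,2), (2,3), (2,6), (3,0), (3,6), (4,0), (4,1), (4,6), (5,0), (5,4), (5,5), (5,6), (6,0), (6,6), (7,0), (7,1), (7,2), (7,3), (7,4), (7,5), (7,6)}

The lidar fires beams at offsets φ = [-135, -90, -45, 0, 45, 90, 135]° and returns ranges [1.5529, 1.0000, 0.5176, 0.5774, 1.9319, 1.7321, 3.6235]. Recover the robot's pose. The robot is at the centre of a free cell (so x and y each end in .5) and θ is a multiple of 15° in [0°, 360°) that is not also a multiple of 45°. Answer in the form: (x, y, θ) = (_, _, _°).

(x, y, θ) = (6.5, 2.5, 30°)

The pose lattice has 24·16 = 384 candidates. Test each by forward raycasting.
  (6.5, 5.5, 240°): beam 1 = 0.5176 ≠ 1.5529 ✗
  (3.5, 2.5, 255°): beam 1 = 1.0000 ≠ 1.5529 ✗
  (6.5, 4.5, 105°): beam 1 = 0.5774 ≠ 1.5529 ✗
  (3.5, 3.5, 210°): beam 1 = 2.5882 ≠ 1.5529 ✗
  …
  (6.5, 2.5, 30°): r_1=1.5529, r_2=1.0000, r_3=0.5176, r_4=0.5774, r_5=1.9319, r_6=1.7321, r_7=3.6235 — all match ✓
Only this pose fits every beam.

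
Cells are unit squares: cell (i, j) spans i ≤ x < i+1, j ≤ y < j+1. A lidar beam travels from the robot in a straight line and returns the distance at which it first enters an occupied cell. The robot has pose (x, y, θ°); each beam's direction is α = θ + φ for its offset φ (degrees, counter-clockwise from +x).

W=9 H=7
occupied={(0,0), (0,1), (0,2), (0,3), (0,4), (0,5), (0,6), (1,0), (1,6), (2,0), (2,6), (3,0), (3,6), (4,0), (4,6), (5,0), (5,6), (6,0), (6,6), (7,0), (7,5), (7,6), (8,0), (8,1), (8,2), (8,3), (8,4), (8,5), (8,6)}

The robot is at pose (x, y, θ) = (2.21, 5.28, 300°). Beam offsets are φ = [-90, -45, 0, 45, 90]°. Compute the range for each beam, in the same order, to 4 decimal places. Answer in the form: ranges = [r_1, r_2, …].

beam 1: φ=-90°, α=210°
  dir = (cos 210°, sin 210°) = (-0.8660, -0.5000); from cell (2,5)
  next x-line at t=0.2425, next y-line at t=0.5600; Δt_x=1.1547, Δt_y=2.0000
    x: enter (1,5) at t=0.2425
    y: enter (1,4) at t=0.5600
    x: enter (0,4) at t=1.3972 ← occupied
  → r_1 = 1.3972
beam 2: φ=-45°, α=255°
  dir = (cos 255°, sin 255°) = (-0.2588, -0.9659); from cell (2,5)
  next x-line at t=0.8114, next y-line at t=0.2899; Δt_x=3.8637, Δt_y=1.0353
    y: enter (2,4) at t=0.2899
    x: enter (1,4) at t=0.8114
    y: enter (1,3) at t=1.3252
    y: enter (1,2) at t=2.3604
    y: enter (1,1) at t=3.3957
    y: enter (1,0) at t=4.4310 ← occupied
  → r_2 = 4.4310
beam 3: φ=0°, α=300°
  dir = (cos 300°, sin 300°) = (0.5000, -0.8660); from cell (2,5)
  next x-line at t=1.5800, next y-line at t=0.3233; Δt_x=2.0000, Δt_y=1.1547
    y: enter (2,4) at t=0.3233
    y: enter (2,3) at t=1.4780
    x: enter (3,3) at t=1.5800
    y: enter (3,2) at t=2.6327
    x: enter (4,2) at t=3.5800
    y: enter (4,1) at t=3.7874
    y: enter (4,0) at t=4.9421 ← occupied
  → r_3 = 4.9421
beam 4: φ=45°, α=345°
  dir = (cos 345°, sin 345°) = (0.9659, -0.2588); from cell (2,5)
  next x-line at t=0.8179, next y-line at t=1.0818; Δt_x=1.0353, Δt_y=3.8637
    x: enter (3,5) at t=0.8179
    y: enter (3,4) at t=1.0818
    x: enter (4,4) at t=1.8531
    x: enter (5,4) at t=2.8884
    x: enter (6,4) at t=3.9237
    y: enter (6,3) at t=4.9455
    x: enter (7,3) at t=4.9590
    x: enter (8,3) at t=5.9942 ← occupied
  → r_4 = 5.9942
beam 5: φ=90°, α=30°
  dir = (cos 30°, sin 30°) = (0.8660, 0.5000); from cell (2,5)
  next x-line at t=0.9122, next y-line at t=1.4400; Δt_x=1.1547, Δt_y=2.0000
    x: enter (3,5) at t=0.9122
    y: enter (3,6) at t=1.4400 ← occupied
  → r_5 = 1.4400

ranges = [1.3972, 4.4310, 4.9421, 5.9942, 1.4400]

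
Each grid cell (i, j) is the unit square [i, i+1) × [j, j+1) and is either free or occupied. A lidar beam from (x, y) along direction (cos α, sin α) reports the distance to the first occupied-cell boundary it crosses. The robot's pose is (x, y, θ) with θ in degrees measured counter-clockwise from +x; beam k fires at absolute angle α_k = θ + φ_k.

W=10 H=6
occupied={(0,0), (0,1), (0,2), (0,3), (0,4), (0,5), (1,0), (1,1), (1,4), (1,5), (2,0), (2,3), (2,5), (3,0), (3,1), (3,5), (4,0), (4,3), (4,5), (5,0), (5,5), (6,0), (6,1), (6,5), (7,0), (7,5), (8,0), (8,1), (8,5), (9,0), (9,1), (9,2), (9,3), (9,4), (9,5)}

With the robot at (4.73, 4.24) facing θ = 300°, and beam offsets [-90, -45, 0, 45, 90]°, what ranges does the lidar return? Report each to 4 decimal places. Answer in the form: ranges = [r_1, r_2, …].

beam 1: φ=-90°, α=210°
  d=(-0.8660,-0.5000)  start (4,4)  tX=0.8429 tY=0.4800  stride 1/|dx|=1.1547 1/|dy|=2.0000
    cross y-line → (4,3), t=0.4800 (wall)
  → r_1 = 0.4800
beam 2: φ=-45°, α=255°
  d=(-0.2588,-0.9659)  start (4,4)  tX=2.8205 tY=0.2485  stride 1/|dx|=3.8637 1/|dy|=1.0353
    cross y-line → (4,3), t=0.2485 (wall)
  → r_2 = 0.2485
beam 3: φ=0°, α=300°
  d=(0.5000,-0.8660)  start (4,4)  tX=0.5400 tY=0.2771  stride 1/|dx|=2.0000 1/|dy|=1.1547
    cross y-line → (4,3), t=0.2771 (wall)
  → r_3 = 0.2771
beam 4: φ=45°, α=345°
  d=(0.9659,-0.2588)  start (4,4)  tX=0.2795 tY=0.9273  stride 1/|dx|=1.0353 1/|dy|=3.8637
    cross x-line → (5,4), t=0.2795
    cross y-line → (5,3), t=0.9273
    cross x-line → (6,3), t=1.3148
    cross x-line → (7,3), t=2.3501
    cross x-line → (8,3), t=3.3854
    cross x-line → (9,3), t=4.4206 (wall)
  → r_4 = 4.4206
beam 5: φ=90°, α=30°
  d=(0.8660,0.5000)  start (4,4)  tX=0.3118 tY=1.5200  stride 1/|dx|=1.1547 1/|dy|=2.0000
    cross x-line → (5,4), t=0.3118
    cross x-line → (6,4), t=1.4665
    cross y-line → (6,5), t=1.5200 (wall)
  → r_5 = 1.5200

ranges = [0.4800, 0.2485, 0.2771, 4.4206, 1.5200]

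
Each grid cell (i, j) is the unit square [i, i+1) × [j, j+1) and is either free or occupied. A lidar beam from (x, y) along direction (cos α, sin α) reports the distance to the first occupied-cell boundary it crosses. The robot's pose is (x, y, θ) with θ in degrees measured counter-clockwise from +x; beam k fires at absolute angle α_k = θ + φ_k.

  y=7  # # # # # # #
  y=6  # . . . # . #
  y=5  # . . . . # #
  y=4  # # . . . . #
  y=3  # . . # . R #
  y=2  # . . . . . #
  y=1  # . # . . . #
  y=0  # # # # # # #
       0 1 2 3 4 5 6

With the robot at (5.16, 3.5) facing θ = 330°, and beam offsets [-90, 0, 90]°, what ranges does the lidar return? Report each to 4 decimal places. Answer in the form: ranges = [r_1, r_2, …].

beam 1: φ=-90°, α=240°
  cosα=-0.5000 sinα=-0.8660 | (5,3) | tMaxX 0.3200 tMaxY 0.5774 | tΔX 2.0000 tΔY 1.1547
    t=0.3200 [x] (4,3)
    t=0.5774 [y] (4,2)
    t=1.7321 [y] (4,1)
    t=2.3200 [x] (3,1)
    t=2.8868 [y] (3,0) — stop
  → r_1 = 2.8868
beam 2: φ=0°, α=330°
  cosα=0.8660 sinα=-0.5000 | (5,3) | tMaxX 0.9699 tMaxY 1.0000 | tΔX 1.1547 tΔY 2.0000
    t=0.9699 [x] (6,3) — stop
  → r_2 = 0.9699
beam 3: φ=90°, α=60°
  cosα=0.5000 sinα=0.8660 | (5,3) | tMaxX 1.6800 tMaxY 0.5774 | tΔX 2.0000 tΔY 1.1547
    t=0.5774 [y] (5,4)
    t=1.6800 [x] (6,4) — stop
  → r_3 = 1.6800

ranges = [2.8868, 0.9699, 1.6800]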